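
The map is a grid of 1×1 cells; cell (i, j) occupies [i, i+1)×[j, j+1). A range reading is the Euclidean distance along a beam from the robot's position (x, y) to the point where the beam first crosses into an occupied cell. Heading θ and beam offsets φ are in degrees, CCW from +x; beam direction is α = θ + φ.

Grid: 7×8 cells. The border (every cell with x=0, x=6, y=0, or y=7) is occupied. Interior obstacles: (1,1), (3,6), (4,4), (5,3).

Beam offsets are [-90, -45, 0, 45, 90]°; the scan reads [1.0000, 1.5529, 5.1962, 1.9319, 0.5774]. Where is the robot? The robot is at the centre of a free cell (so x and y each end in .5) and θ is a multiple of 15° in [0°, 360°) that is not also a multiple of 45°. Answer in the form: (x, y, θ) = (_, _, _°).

(x, y, θ) = (5.5, 1.5, 150°)

The pose lattice has 26·16 = 416 candidates. Test each by forward raycasting.
  (3.5, 4.5, 120°): beam 1 = 0.5774 ≠ 1.0000 ✗
  (3.5, 2.5, 150°): beam 1 = 1.7321 ≠ 1.0000 ✗
  (2.5, 2.5, 15°): beam 1 = 1.5529 ≠ 1.0000 ✗
  (5.5, 6.5, 165°): beam 1 = 0.5176 ≠ 1.0000 ✗
  …
  (5.5, 1.5, 150°): r_1=1.0000, r_2=1.5529, r_3=5.1962, r_4=1.9319, r_5=0.5774 — all match ✓
No second candidate reproduces the full scan.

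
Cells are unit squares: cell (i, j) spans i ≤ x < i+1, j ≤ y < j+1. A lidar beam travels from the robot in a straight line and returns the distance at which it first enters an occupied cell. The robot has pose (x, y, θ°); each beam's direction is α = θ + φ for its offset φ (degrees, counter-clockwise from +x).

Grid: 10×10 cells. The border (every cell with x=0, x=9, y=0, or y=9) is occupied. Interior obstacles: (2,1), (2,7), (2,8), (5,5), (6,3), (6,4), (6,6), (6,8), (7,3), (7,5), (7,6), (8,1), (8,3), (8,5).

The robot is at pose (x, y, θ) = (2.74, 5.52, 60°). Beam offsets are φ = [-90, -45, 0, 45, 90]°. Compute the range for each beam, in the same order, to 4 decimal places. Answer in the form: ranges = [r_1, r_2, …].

ranges = [3.7643, 3.3750, 4.0184, 1.5322, 2.0092]

beam 1: φ=-90°, α=330°
  dir = (cos 330°, sin 330°) = (0.8660, -0.5000); from cell (2,5)
  next x-line at t=0.3002, next y-line at t=1.0400; Δt_x=1.1547, Δt_y=2.0000
    x: enter (3,5) at t=0.3002
    y: enter (3,4) at t=1.0400
    x: enter (4,4) at t=1.4549
    x: enter (5,4) at t=2.6096
    y: enter (5,3) at t=3.0400
    x: enter (6,3) at t=3.7643 ← occupied
  → r_1 = 3.7643
beam 2: φ=-45°, α=15°
  dir = (cos 15°, sin 15°) = (0.9659, 0.2588); from cell (2,5)
  next x-line at t=0.2692, next y-line at t=1.8546; Δt_x=1.0353, Δt_y=3.8637
    x: enter (3,5) at t=0.2692
    x: enter (4,5) at t=1.3044
    y: enter (4,6) at t=1.8546
    x: enter (5,6) at t=2.3397
    x: enter (6,6) at t=3.3750 ← occupied
  → r_2 = 3.3750
beam 3: φ=0°, α=60°
  dir = (cos 60°, sin 60°) = (0.5000, 0.8660); from cell (2,5)
  next x-line at t=0.5200, next y-line at t=0.5543; Δt_x=2.0000, Δt_y=1.1547
    x: enter (3,5) at t=0.5200
    y: enter (3,6) at t=0.5543
    y: enter (3,7) at t=1.7090
    x: enter (4,7) at t=2.5200
    y: enter (4,8) at t=2.8637
    y: enter (4,9) at t=4.0184 ← occupied
  → r_3 = 4.0184
beam 4: φ=45°, α=105°
  dir = (cos 105°, sin 105°) = (-0.2588, 0.9659); from cell (2,5)
  next x-line at t=2.8591, next y-line at t=0.4969; Δt_x=3.8637, Δt_y=1.0353
    y: enter (2,6) at t=0.4969
    y: enter (2,7) at t=1.5322 ← occupied
  → r_4 = 1.5322
beam 5: φ=90°, α=150°
  dir = (cos 150°, sin 150°) = (-0.8660, 0.5000); from cell (2,5)
  next x-line at t=0.8545, next y-line at t=0.9600; Δt_x=1.1547, Δt_y=2.0000
    x: enter (1,5) at t=0.8545
    y: enter (1,6) at t=0.9600
    x: enter (0,6) at t=2.0092 ← occupied
  → r_5 = 2.0092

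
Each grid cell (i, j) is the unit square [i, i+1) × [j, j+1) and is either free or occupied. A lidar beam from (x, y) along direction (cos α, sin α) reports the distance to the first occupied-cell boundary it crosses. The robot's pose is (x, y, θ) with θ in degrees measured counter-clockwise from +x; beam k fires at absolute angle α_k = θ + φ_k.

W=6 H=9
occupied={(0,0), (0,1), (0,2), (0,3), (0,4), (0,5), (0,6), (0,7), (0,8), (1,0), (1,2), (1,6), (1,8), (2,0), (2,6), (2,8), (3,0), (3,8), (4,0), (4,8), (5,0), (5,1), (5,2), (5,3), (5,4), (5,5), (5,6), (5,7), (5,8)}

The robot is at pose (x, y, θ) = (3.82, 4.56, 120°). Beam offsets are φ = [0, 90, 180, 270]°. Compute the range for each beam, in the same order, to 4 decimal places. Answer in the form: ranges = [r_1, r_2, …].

beam 1: φ=0°, α=120°
  direction (-0.5000, 0.8660); cell (3,4); t to first gridline: x 1.6400, y 0.5081 (then +2.0000 / +1.1547)
    (3,5) via y @ 0.5081
    (2,5) via x @ 1.6400
    (2,6) via y @ 1.6628  # hit
  → r_1 = 1.6628
beam 2: φ=90°, α=210°
  direction (-0.8660, -0.5000); cell (3,4); t to first gridline: x 0.9469, y 1.1200 (then +1.1547 / +2.0000)
    (2,4) via x @ 0.9469
    (2,3) via y @ 1.1200
    (1,3) via x @ 2.1016
    (1,2) via y @ 3.1200  # hit
  → r_2 = 3.1200
beam 3: φ=180°, α=300°
  direction (0.5000, -0.8660); cell (3,4); t to first gridline: x 0.3600, y 0.6466 (then +2.0000 / +1.1547)
    (4,4) via x @ 0.3600
    (4,3) via y @ 0.6466
    (4,2) via y @ 1.8013
    (5,2) via x @ 2.3600  # hit
  → r_3 = 2.3600
beam 4: φ=270°, α=30°
  direction (0.8660, 0.5000); cell (3,4); t to first gridline: x 0.2078, y 0.8800 (then +1.1547 / +2.0000)
    (4,4) via x @ 0.2078
    (4,5) via y @ 0.8800
    (5,5) via x @ 1.3625  # hit
  → r_4 = 1.3625

ranges = [1.6628, 3.1200, 2.3600, 1.3625]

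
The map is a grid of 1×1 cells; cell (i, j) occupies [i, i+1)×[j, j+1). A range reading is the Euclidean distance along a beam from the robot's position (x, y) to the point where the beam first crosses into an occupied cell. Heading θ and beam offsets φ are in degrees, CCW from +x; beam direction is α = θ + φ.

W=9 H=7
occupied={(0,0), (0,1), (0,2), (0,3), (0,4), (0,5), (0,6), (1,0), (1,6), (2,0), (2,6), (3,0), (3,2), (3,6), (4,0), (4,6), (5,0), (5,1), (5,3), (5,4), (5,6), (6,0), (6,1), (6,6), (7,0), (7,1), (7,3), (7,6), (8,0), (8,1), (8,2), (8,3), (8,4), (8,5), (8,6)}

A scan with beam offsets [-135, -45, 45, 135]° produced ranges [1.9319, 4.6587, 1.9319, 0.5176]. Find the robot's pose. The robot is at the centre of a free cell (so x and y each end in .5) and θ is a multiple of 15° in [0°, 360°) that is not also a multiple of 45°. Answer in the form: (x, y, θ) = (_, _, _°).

The pose lattice has 28·16 = 448 candidates. Test each by forward raycasting.
  (6.5, 3.5, 30°): beam 1 = 1.5529 ≠ 1.9319 ✗
  (4.5, 5.5, 330°): beam 1 = 3.6235 ≠ 1.9319 ✗
  (7.5, 4.5, 120°): beam 1 = 0.5176 ≠ 1.9319 ✗
  …
  (3.5, 5.5, 300°): r_1=1.9319, r_2=4.6587, r_3=1.9319, r_4=0.5176 — all match ✓
No second candidate reproduces the full scan.

(x, y, θ) = (3.5, 5.5, 300°)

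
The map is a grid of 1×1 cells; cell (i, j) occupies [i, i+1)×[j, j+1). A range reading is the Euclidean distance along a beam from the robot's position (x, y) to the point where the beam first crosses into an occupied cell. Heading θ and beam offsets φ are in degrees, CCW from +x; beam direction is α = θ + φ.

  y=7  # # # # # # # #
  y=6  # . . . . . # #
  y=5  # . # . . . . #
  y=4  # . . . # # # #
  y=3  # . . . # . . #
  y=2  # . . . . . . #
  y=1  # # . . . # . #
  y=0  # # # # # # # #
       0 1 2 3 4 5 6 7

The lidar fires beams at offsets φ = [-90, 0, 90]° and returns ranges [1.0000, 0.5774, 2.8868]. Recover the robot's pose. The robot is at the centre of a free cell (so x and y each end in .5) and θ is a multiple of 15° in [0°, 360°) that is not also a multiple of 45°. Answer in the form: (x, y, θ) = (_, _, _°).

Candidates: 28 free-cell centres × 16 headings = 448 poses. Raycast each; keep the one whose scan matches to 4 dp.
  (3.5, 6.5, 150°): beam 1 = 0.5774 ≠ 1.0000 ✗
  (4.5, 5.5, 255°): beam 1 = 1.5529 ≠ 1.0000 ✗
  (3.5, 4.5, 210°): beam 2 = 2.8868 ≠ 0.5774 ✗
  …
  (1.5, 3.5, 210°): r_1=1.0000, r_2=0.5774, r_3=2.8868 — all match ✓
No second candidate reproduces the full scan.

(x, y, θ) = (1.5, 3.5, 210°)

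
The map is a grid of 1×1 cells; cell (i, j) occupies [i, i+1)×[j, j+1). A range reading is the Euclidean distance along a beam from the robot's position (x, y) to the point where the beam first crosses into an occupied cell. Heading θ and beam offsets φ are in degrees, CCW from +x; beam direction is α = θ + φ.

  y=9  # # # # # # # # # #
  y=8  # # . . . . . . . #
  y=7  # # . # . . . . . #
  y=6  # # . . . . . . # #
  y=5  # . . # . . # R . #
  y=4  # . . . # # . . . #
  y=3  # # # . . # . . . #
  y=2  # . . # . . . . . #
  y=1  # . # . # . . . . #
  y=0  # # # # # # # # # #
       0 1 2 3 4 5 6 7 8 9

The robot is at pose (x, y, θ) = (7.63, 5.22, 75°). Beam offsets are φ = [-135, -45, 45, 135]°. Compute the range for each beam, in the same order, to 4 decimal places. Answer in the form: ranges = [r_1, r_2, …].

ranges = [2.7400, 1.5600, 4.3648, 1.8822]

beam 1: φ=-135°, α=300°
  cosα=0.5000 sinα=-0.8660 | (7,5) | tMaxX 0.7400 tMaxY 0.2540 | tΔX 2.0000 tΔY 1.1547
    t=0.2540 [y] (7,4)
    t=0.7400 [x] (8,4)
    t=1.4087 [y] (8,3)
    t=2.5634 [y] (8,2)
    t=2.7400 [x] (9,2) — stop
  → r_1 = 2.7400
beam 2: φ=-45°, α=30°
  cosα=0.8660 sinα=0.5000 | (7,5) | tMaxX 0.4272 tMaxY 1.5600 | tΔX 1.1547 tΔY 2.0000
    t=0.4272 [x] (8,5)
    t=1.5600 [y] (8,6) — stop
  → r_2 = 1.5600
beam 3: φ=45°, α=120°
  cosα=-0.5000 sinα=0.8660 | (7,5) | tMaxX 1.2600 tMaxY 0.9007 | tΔX 2.0000 tΔY 1.1547
    t=0.9007 [y] (7,6)
    t=1.2600 [x] (6,6)
    t=2.0554 [y] (6,7)
    t=3.2101 [y] (6,8)
    t=3.2600 [x] (5,8)
    t=4.3648 [y] (5,9) — stop
  → r_3 = 4.3648
beam 4: φ=135°, α=210°
  cosα=-0.8660 sinα=-0.5000 | (7,5) | tMaxX 0.7275 tMaxY 0.4400 | tΔX 1.1547 tΔY 2.0000
    t=0.4400 [y] (7,4)
    t=0.7275 [x] (6,4)
    t=1.8822 [x] (5,4) — stop
  → r_4 = 1.8822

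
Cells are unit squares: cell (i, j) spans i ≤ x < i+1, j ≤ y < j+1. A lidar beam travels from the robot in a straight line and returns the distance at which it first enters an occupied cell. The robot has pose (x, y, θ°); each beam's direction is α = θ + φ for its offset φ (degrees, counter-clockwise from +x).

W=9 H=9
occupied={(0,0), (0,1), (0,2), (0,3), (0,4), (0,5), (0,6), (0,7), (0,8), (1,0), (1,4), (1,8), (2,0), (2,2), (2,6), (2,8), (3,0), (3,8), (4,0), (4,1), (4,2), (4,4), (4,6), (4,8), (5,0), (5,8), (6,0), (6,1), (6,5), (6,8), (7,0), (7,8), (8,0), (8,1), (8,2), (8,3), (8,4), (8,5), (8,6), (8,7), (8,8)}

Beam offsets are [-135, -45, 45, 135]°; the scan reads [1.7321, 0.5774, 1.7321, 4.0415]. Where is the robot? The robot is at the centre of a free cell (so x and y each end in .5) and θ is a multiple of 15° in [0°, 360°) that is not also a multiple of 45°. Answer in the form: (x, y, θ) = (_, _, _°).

(x, y, θ) = (6.5, 2.5, 345°)

Enumerate (i+0.5, j+0.5, θ) over the 40 free cells and 16 admissible headings. For each, cast all 4 beams and compare to the given ranges.
  (1.5, 5.5, 210°): beam 1 = 2.5882 ≠ 1.7321 ✗
  (1.5, 2.5, 165°): beam 1 = 0.5774 ≠ 1.7321 ✗
  (4.5, 5.5, 285°): beam 3 = 4.0415 ≠ 1.7321 ✗
  (2.5, 7.5, 195°): beam 1 = 0.5774 ≠ 1.7321 ✗
  …
  (6.5, 2.5, 345°): r_1=1.7321, r_2=0.5774, r_3=1.7321, r_4=4.0415 — all match ✓
Only this pose fits every beam.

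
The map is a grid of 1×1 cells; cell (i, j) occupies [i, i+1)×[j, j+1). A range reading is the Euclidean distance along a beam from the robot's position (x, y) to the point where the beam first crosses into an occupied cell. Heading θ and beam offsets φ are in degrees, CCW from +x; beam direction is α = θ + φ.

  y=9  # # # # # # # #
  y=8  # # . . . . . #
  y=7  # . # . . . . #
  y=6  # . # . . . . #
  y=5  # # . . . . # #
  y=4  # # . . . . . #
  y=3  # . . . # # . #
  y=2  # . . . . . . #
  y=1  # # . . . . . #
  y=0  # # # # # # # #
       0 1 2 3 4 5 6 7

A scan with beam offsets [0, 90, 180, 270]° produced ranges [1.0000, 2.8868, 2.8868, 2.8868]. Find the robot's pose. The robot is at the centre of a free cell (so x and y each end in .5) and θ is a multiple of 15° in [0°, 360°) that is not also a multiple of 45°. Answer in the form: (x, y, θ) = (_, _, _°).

Candidates: 39 free-cell centres × 16 headings = 624 poses. Raycast each; keep the one whose scan matches to 4 dp.
  (3.5, 1.5, 120°): beam 1 = 3.0000 ≠ 1.0000 ✗
  (5.5, 6.5, 195°): beam 1 = 3.6235 ≠ 1.0000 ✗
  (1.5, 6.5, 105°): beam 1 = 1.5529 ≠ 1.0000 ✗
  …
  (5.5, 6.5, 330°): r_1=1.0000, r_2=2.8868, r_3=2.8868, r_4=2.8868 — all match ✓
Unique over the lattice → pose = (5.5, 6.5, 330°).

(x, y, θ) = (5.5, 6.5, 330°)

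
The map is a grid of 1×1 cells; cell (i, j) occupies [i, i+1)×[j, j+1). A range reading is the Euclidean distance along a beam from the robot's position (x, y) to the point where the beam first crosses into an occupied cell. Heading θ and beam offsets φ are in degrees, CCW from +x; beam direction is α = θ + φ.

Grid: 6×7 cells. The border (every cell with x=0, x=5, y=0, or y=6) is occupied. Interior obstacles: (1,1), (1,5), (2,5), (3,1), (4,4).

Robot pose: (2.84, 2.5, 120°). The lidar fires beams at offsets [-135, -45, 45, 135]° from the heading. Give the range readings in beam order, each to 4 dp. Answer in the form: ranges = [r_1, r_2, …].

ranges = [2.2362, 3.6235, 1.9049, 1.5529]

beam 1: φ=-135°, α=345°
  d=(0.9659,-0.2588)  start (2,2)  tX=0.1656 tY=1.9319  stride 1/|dx|=1.0353 1/|dy|=3.8637
    cross x-line → (3,2), t=0.1656
    cross x-line → (4,2), t=1.2009
    cross y-line → (4,1), t=1.9319
    cross x-line → (5,1), t=2.2362 (wall)
  → r_1 = 2.2362
beam 2: φ=-45°, α=75°
  d=(0.2588,0.9659)  start (2,2)  tX=0.6182 tY=0.5176  stride 1/|dx|=3.8637 1/|dy|=1.0353
    cross y-line → (2,3), t=0.5176
    cross x-line → (3,3), t=0.6182
    cross y-line → (3,4), t=1.5529
    cross y-line → (3,5), t=2.5882
    cross y-line → (3,6), t=3.6235 (wall)
  → r_2 = 3.6235
beam 3: φ=45°, α=165°
  d=(-0.9659,0.2588)  start (2,2)  tX=0.8696 tY=1.9319  stride 1/|dx|=1.0353 1/|dy|=3.8637
    cross x-line → (1,2), t=0.8696
    cross x-line → (0,2), t=1.9049 (wall)
  → r_3 = 1.9049
beam 4: φ=135°, α=255°
  d=(-0.2588,-0.9659)  start (2,2)  tX=3.2455 tY=0.5176  stride 1/|dx|=3.8637 1/|dy|=1.0353
    cross y-line → (2,1), t=0.5176
    cross y-line → (2,0), t=1.5529 (wall)
  → r_4 = 1.5529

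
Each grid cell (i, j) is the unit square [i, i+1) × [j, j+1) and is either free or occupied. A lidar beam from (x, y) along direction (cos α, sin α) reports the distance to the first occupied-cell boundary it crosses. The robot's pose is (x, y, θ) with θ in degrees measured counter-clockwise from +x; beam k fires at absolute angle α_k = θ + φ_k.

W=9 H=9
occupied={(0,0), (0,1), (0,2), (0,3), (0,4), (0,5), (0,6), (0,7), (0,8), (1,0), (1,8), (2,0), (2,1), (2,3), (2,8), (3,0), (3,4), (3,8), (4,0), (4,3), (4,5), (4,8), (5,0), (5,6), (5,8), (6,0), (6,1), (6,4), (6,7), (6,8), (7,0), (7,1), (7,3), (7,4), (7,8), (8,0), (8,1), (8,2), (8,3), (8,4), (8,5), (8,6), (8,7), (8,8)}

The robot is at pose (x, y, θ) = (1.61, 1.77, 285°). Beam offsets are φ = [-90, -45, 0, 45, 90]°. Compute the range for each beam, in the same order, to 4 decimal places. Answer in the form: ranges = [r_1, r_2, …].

beam 1: φ=-90°, α=195°
  direction (-0.9659, -0.2588); cell (1,1); t to first gridline: x 0.6315, y 2.9751 (then +1.0353 / +3.8637)
    (0,1) via x @ 0.6315  # hit
  → r_1 = 0.6315
beam 2: φ=-45°, α=240°
  direction (-0.5000, -0.8660); cell (1,1); t to first gridline: x 1.2200, y 0.8891 (then +2.0000 / +1.1547)
    (1,0) via y @ 0.8891  # hit
  → r_2 = 0.8891
beam 3: φ=0°, α=285°
  direction (0.2588, -0.9659); cell (1,1); t to first gridline: x 1.5068, y 0.7972 (then +3.8637 / +1.0353)
    (1,0) via y @ 0.7972  # hit
  → r_3 = 0.7972
beam 4: φ=45°, α=330°
  direction (0.8660, -0.5000); cell (1,1); t to first gridline: x 0.4503, y 1.5400 (then +1.1547 / +2.0000)
    (2,1) via x @ 0.4503  # hit
  → r_4 = 0.4503
beam 5: φ=90°, α=15°
  direction (0.9659, 0.2588); cell (1,1); t to first gridline: x 0.4038, y 0.8887 (then +1.0353 / +3.8637)
    (2,1) via x @ 0.4038  # hit
  → r_5 = 0.4038

ranges = [0.6315, 0.8891, 0.7972, 0.4503, 0.4038]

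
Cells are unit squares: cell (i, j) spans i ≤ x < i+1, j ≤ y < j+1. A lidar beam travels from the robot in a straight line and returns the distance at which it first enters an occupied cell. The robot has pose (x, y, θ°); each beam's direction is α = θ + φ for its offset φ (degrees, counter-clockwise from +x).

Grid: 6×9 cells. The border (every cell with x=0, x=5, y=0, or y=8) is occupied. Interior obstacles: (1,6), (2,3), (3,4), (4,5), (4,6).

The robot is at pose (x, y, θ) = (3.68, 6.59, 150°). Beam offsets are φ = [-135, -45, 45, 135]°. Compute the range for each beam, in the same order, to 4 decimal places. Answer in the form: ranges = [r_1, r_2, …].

ranges = [0.3313, 1.4597, 1.7393, 1.2364]

beam 1: φ=-135°, α=15°
  direction (0.9659, 0.2588); cell (3,6); t to first gridline: x 0.3313, y 1.5841 (then +1.0353 / +3.8637)
    (4,6) via x @ 0.3313  # hit
  → r_1 = 0.3313
beam 2: φ=-45°, α=105°
  direction (-0.2588, 0.9659); cell (3,6); t to first gridline: x 2.6273, y 0.4245 (then +3.8637 / +1.0353)
    (3,7) via y @ 0.4245
    (3,8) via y @ 1.4597  # hit
  → r_2 = 1.4597
beam 3: φ=45°, α=195°
  direction (-0.9659, -0.2588); cell (3,6); t to first gridline: x 0.7040, y 2.2796 (then +1.0353 / +3.8637)
    (2,6) via x @ 0.7040
    (1,6) via x @ 1.7393  # hit
  → r_3 = 1.7393
beam 4: φ=135°, α=285°
  direction (0.2588, -0.9659); cell (3,6); t to first gridline: x 1.2364, y 0.6108 (then +3.8637 / +1.0353)
    (3,5) via y @ 0.6108
    (4,5) via x @ 1.2364  # hit
  → r_4 = 1.2364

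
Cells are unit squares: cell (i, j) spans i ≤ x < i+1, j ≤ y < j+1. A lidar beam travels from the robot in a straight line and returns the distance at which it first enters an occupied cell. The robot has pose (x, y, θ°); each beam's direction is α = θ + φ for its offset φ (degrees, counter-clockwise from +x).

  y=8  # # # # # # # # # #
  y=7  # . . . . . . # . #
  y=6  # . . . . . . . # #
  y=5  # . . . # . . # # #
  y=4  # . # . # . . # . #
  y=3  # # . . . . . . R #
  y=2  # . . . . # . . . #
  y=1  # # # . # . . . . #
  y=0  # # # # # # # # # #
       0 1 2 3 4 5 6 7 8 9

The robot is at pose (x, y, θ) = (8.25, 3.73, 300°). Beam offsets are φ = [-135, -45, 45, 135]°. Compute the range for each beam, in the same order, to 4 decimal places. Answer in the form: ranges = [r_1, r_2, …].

beam 1: φ=-135°, α=165°
  direction (-0.9659, 0.2588); cell (8,3); t to first gridline: x 0.2588, y 1.0432 (then +1.0353 / +3.8637)
    (7,3) via x @ 0.2588
    (7,4) via y @ 1.0432  # hit
  → r_1 = 1.0432
beam 2: φ=-45°, α=255°
  direction (-0.2588, -0.9659); cell (8,3); t to first gridline: x 0.9659, y 0.7558 (then +3.8637 / +1.0353)
    (8,2) via y @ 0.7558
    (7,2) via x @ 0.9659
    (7,1) via y @ 1.7910
    (7,0) via y @ 2.8263  # hit
  → r_2 = 2.8263
beam 3: φ=45°, α=345°
  direction (0.9659, -0.2588); cell (8,3); t to first gridline: x 0.7765, y 2.8205 (then +1.0353 / +3.8637)
    (9,3) via x @ 0.7765  # hit
  → r_3 = 0.7765
beam 4: φ=135°, α=75°
  direction (0.2588, 0.9659); cell (8,3); t to first gridline: x 2.8978, y 0.2795 (then +3.8637 / +1.0353)
    (8,4) via y @ 0.2795
    (8,5) via y @ 1.3148  # hit
  → r_4 = 1.3148

ranges = [1.0432, 2.8263, 0.7765, 1.3148]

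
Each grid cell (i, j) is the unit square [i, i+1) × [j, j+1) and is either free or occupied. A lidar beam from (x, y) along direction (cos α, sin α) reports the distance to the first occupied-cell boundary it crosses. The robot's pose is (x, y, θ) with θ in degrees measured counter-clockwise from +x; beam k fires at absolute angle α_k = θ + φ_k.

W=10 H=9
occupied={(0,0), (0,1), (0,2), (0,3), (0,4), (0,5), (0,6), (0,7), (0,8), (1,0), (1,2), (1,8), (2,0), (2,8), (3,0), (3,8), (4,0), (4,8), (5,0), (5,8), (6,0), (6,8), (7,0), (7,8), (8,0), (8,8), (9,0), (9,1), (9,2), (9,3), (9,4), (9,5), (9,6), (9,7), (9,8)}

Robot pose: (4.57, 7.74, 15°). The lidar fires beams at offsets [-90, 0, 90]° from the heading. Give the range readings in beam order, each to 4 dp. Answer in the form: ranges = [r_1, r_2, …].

beam 1: φ=-90°, α=285°
  dir = (cos 285°, sin 285°) = (0.2588, -0.9659); from cell (4,7)
  next x-line at t=1.6614, next y-line at t=0.7661; Δt_x=3.8637, Δt_y=1.0353
    y: enter (4,6) at t=0.7661
    x: enter (5,6) at t=1.6614
    y: enter (5,5) at t=1.8014
    y: enter (5,4) at t=2.8367
    y: enter (5,3) at t=3.8719
    y: enter (5,2) at t=4.9072
    x: enter (6,2) at t=5.5251
    y: enter (6,1) at t=5.9425
    y: enter (6,0) at t=6.9778 ← occupied
  → r_1 = 6.9778
beam 2: φ=0°, α=15°
  dir = (cos 15°, sin 15°) = (0.9659, 0.2588); from cell (4,7)
  next x-line at t=0.4452, next y-line at t=1.0046; Δt_x=1.0353, Δt_y=3.8637
    x: enter (5,7) at t=0.4452
    y: enter (5,8) at t=1.0046 ← occupied
  → r_2 = 1.0046
beam 3: φ=90°, α=105°
  dir = (cos 105°, sin 105°) = (-0.2588, 0.9659); from cell (4,7)
  next x-line at t=2.2023, next y-line at t=0.2692; Δt_x=3.8637, Δt_y=1.0353
    y: enter (4,8) at t=0.2692 ← occupied
  → r_3 = 0.2692

ranges = [6.9778, 1.0046, 0.2692]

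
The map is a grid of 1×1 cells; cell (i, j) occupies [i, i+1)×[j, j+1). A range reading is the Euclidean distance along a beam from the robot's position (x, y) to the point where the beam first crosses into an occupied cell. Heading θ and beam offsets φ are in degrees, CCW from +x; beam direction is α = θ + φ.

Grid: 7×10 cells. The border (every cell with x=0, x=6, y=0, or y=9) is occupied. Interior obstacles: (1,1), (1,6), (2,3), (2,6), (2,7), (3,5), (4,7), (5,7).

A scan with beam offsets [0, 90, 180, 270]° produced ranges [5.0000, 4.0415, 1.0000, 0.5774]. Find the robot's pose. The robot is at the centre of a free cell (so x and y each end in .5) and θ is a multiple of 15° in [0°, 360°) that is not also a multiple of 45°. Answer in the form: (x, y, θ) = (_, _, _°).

Enumerate (i+0.5, j+0.5, θ) over the 32 free cells and 16 admissible headings. For each, cast all 4 beams and compare to the given ranges.
  (2.5, 5.5, 255°): beam 1 = 1.5529 ≠ 5.0000 ✗
  (4.5, 5.5, 15°): beam 1 = 1.5529 ≠ 5.0000 ✗
  (1.5, 4.5, 150°): beam 1 = 0.5774 ≠ 5.0000 ✗
  (5.5, 6.5, 210°): beam 1 = 1.7321 ≠ 5.0000 ✗
  …
  (5.5, 3.5, 120°): r_1=5.0000, r_2=4.0415, r_3=1.0000, r_4=0.5774 — all match ✓
No second candidate reproduces the full scan.

(x, y, θ) = (5.5, 3.5, 120°)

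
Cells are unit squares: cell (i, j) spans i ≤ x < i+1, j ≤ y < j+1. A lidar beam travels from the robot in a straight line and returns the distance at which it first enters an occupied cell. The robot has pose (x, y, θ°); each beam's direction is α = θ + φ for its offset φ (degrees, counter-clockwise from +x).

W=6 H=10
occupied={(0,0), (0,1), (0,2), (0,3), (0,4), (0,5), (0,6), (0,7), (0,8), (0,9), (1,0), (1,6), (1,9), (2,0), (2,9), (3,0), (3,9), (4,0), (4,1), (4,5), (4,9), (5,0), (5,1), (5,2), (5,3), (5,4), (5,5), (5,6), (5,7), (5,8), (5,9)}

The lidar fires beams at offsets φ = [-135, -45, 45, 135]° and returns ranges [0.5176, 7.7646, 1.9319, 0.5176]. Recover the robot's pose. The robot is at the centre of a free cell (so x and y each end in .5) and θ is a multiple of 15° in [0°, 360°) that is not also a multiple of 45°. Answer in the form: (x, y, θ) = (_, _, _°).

The pose lattice has 29·16 = 464 candidates. Test each by forward raycasting.
  (3.5, 8.5, 330°): beam 1 = 2.5882 ≠ 0.5176 ✗
  (3.5, 8.5, 300°): beam 1 = 1.9319 ≠ 0.5176 ✗
  (3.5, 2.5, 240°): beam 1 = 6.7293 ≠ 0.5176 ✗
  (1.5, 8.5, 240°): beam 2 = 0.5176 ≠ 7.7646 ✗
  …
  (3.5, 1.5, 150°): r_1=0.5176, r_2=7.7646, r_3=1.9319, r_4=0.5176 — all match ✓
Only this pose fits every beam.

(x, y, θ) = (3.5, 1.5, 150°)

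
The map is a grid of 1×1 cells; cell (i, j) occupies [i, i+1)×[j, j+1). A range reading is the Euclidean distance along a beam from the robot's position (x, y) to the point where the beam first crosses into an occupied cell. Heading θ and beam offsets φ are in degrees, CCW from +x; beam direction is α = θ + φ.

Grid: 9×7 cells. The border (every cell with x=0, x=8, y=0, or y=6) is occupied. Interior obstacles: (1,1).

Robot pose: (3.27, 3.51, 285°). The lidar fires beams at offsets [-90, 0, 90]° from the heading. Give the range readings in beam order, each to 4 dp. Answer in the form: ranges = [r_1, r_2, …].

ranges = [2.3501, 2.5985, 4.8969]

beam 1: φ=-90°, α=195°
  d=(-0.9659,-0.2588)  start (3,3)  tX=0.2795 tY=1.9705  stride 1/|dx|=1.0353 1/|dy|=3.8637
    cross x-line → (2,3), t=0.2795
    cross x-line → (1,3), t=1.3148
    cross y-line → (1,2), t=1.9705
    cross x-line → (0,2), t=2.3501 (wall)
  → r_1 = 2.3501
beam 2: φ=0°, α=285°
  d=(0.2588,-0.9659)  start (3,3)  tX=2.8205 tY=0.5280  stride 1/|dx|=3.8637 1/|dy|=1.0353
    cross y-line → (3,2), t=0.5280
    cross y-line → (3,1), t=1.5633
    cross y-line → (3,0), t=2.5985 (wall)
  → r_2 = 2.5985
beam 3: φ=90°, α=15°
  d=(0.9659,0.2588)  start (3,3)  tX=0.7558 tY=1.8932  stride 1/|dx|=1.0353 1/|dy|=3.8637
    cross x-line → (4,3), t=0.7558
    cross x-line → (5,3), t=1.7910
    cross y-line → (5,4), t=1.8932
    cross x-line → (6,4), t=2.8263
    cross x-line → (7,4), t=3.8616
    cross x-line → (8,4), t=4.8969 (wall)
  → r_3 = 4.8969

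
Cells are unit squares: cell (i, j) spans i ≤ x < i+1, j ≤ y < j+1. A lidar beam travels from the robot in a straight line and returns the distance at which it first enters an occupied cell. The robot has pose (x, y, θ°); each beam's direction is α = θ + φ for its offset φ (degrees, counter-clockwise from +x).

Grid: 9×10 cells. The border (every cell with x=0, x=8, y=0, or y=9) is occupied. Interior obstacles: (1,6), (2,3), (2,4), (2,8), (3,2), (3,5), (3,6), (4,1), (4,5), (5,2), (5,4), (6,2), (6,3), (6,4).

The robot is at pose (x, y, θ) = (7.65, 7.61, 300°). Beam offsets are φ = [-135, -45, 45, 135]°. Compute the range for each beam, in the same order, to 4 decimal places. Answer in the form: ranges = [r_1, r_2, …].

beam 1: φ=-135°, α=165°
  direction (-0.9659, 0.2588); cell (7,7); t to first gridline: x 0.6729, y 1.5068 (then +1.0353 / +3.8637)
    (6,7) via x @ 0.6729
    (6,8) via y @ 1.5068
    (5,8) via x @ 1.7082
    (4,8) via x @ 2.7435
    (3,8) via x @ 3.7788
    (2,8) via x @ 4.8140  # hit
  → r_1 = 4.8140
beam 2: φ=-45°, α=255°
  direction (-0.2588, -0.9659); cell (7,7); t to first gridline: x 2.5114, y 0.6315 (then +3.8637 / +1.0353)
    (7,6) via y @ 0.6315
    (7,5) via y @ 1.6668
    (6,5) via x @ 2.5114
    (6,4) via y @ 2.7021  # hit
  → r_2 = 2.7021
beam 3: φ=45°, α=345°
  direction (0.9659, -0.2588); cell (7,7); t to first gridline: x 0.3623, y 2.3569 (then +1.0353 / +3.8637)
    (8,7) via x @ 0.3623  # hit
  → r_3 = 0.3623
beam 4: φ=135°, α=75°
  direction (0.2588, 0.9659); cell (7,7); t to first gridline: x 1.3523, y 0.4038 (then +3.8637 / +1.0353)
    (7,8) via y @ 0.4038
    (8,8) via x @ 1.3523  # hit
  → r_4 = 1.3523

ranges = [4.8140, 2.7021, 0.3623, 1.3523]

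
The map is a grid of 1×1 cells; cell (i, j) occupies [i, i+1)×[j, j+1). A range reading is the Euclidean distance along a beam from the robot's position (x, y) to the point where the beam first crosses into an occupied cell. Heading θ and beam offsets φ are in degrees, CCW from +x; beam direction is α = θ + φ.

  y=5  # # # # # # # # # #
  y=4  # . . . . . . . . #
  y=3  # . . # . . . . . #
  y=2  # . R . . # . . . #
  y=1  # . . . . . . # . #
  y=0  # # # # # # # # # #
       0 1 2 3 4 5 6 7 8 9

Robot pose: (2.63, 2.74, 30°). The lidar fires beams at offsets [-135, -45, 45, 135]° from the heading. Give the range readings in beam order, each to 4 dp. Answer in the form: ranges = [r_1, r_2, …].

beam 1: φ=-135°, α=255°
  dir = (cos 255°, sin 255°) = (-0.2588, -0.9659); from cell (2,2)
  next x-line at t=2.4341, next y-line at t=0.7661; Δt_x=3.8637, Δt_y=1.0353
    y: enter (2,1) at t=0.7661
    y: enter (2,0) at t=1.8014 ← occupied
  → r_1 = 1.8014
beam 2: φ=-45°, α=345°
  dir = (cos 345°, sin 345°) = (0.9659, -0.2588); from cell (2,2)
  next x-line at t=0.3831, next y-line at t=2.8591; Δt_x=1.0353, Δt_y=3.8637
    x: enter (3,2) at t=0.3831
    x: enter (4,2) at t=1.4183
    x: enter (5,2) at t=2.4536 ← occupied
  → r_2 = 2.4536
beam 3: φ=45°, α=75°
  dir = (cos 75°, sin 75°) = (0.2588, 0.9659); from cell (2,2)
  next x-line at t=1.4296, next y-line at t=0.2692; Δt_x=3.8637, Δt_y=1.0353
    y: enter (2,3) at t=0.2692
    y: enter (2,4) at t=1.3044
    x: enter (3,4) at t=1.4296
    y: enter (3,5) at t=2.3397 ← occupied
  → r_3 = 2.3397
beam 4: φ=135°, α=165°
  dir = (cos 165°, sin 165°) = (-0.9659, 0.2588); from cell (2,2)
  next x-line at t=0.6522, next y-line at t=1.0046; Δt_x=1.0353, Δt_y=3.8637
    x: enter (1,2) at t=0.6522
    y: enter (1,3) at t=1.0046
    x: enter (0,3) at t=1.6875 ← occupied
  → r_4 = 1.6875

ranges = [1.8014, 2.4536, 2.3397, 1.6875]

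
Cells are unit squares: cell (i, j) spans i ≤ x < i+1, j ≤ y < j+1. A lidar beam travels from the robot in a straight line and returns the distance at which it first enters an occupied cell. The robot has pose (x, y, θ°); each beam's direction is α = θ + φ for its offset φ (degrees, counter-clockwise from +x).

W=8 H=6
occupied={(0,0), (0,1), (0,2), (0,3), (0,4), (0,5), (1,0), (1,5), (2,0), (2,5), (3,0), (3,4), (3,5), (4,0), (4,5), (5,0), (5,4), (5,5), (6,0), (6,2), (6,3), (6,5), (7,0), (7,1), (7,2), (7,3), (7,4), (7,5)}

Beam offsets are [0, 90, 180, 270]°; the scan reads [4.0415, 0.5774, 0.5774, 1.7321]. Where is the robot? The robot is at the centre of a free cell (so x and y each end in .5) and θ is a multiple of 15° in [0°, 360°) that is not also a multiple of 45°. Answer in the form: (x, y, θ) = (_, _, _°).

(x, y, θ) = (2.5, 4.5, 300°)

Enumerate (i+0.5, j+0.5, θ) over the 20 free cells and 16 admissible headings. For each, cast all 4 beams and compare to the given ranges.
  (5.5, 3.5, 330°): beam 1 = 0.5774 ≠ 4.0415 ✗
  (4.5, 1.5, 285°): beam 1 = 0.5176 ≠ 4.0415 ✗
  (3.5, 2.5, 285°): beam 1 = 1.5529 ≠ 4.0415 ✗
  …
  (2.5, 4.5, 300°): r_1=4.0415, r_2=0.5774, r_3=0.5774, r_4=1.7321 — all match ✓
Unique over the lattice → pose = (2.5, 4.5, 300°).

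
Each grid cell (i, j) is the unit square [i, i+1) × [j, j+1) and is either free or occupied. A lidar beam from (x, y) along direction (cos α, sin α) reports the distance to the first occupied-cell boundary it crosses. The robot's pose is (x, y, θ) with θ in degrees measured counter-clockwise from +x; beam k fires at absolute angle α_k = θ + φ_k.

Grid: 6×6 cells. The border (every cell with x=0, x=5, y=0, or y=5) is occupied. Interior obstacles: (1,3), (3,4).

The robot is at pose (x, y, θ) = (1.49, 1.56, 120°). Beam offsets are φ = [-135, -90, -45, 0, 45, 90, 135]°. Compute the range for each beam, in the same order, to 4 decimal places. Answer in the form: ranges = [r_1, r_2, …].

beam 1: φ=-135°, α=345°
  dir = (cos 345°, sin 345°) = (0.9659, -0.2588); from cell (1,1)
  next x-line at t=0.5280, next y-line at t=2.1637; Δt_x=1.0353, Δt_y=3.8637
    x: enter (2,1) at t=0.5280
    x: enter (3,1) at t=1.5633
    y: enter (3,0) at t=2.1637 ← occupied
  → r_1 = 2.1637
beam 2: φ=-90°, α=30°
  dir = (cos 30°, sin 30°) = (0.8660, 0.5000); from cell (1,1)
  next x-line at t=0.5889, next y-line at t=0.8800; Δt_x=1.1547, Δt_y=2.0000
    x: enter (2,1) at t=0.5889
    y: enter (2,2) at t=0.8800
    x: enter (3,2) at t=1.7436
    y: enter (3,3) at t=2.8800
    x: enter (4,3) at t=2.8983
    x: enter (5,3) at t=4.0530 ← occupied
  → r_2 = 4.0530
beam 3: φ=-45°, α=75°
  dir = (cos 75°, sin 75°) = (0.2588, 0.9659); from cell (1,1)
  next x-line at t=1.9705, next y-line at t=0.4555; Δt_x=3.8637, Δt_y=1.0353
    y: enter (1,2) at t=0.4555
    y: enter (1,3) at t=1.4908 ← occupied
  → r_3 = 1.4908
beam 4: φ=0°, α=120°
  dir = (cos 120°, sin 120°) = (-0.5000, 0.8660); from cell (1,1)
  next x-line at t=0.9800, next y-line at t=0.5081; Δt_x=2.0000, Δt_y=1.1547
    y: enter (1,2) at t=0.5081
    x: enter (0,2) at t=0.9800 ← occupied
  → r_4 = 0.9800
beam 5: φ=45°, α=165°
  dir = (cos 165°, sin 165°) = (-0.9659, 0.2588); from cell (1,1)
  next x-line at t=0.5073, next y-line at t=1.7000; Δt_x=1.0353, Δt_y=3.8637
    x: enter (0,1) at t=0.5073 ← occupied
  → r_5 = 0.5073
beam 6: φ=90°, α=210°
  dir = (cos 210°, sin 210°) = (-0.8660, -0.5000); from cell (1,1)
  next x-line at t=0.5658, next y-line at t=1.1200; Δt_x=1.1547, Δt_y=2.0000
    x: enter (0,1) at t=0.5658 ← occupied
  → r_6 = 0.5658
beam 7: φ=135°, α=255°
  dir = (cos 255°, sin 255°) = (-0.2588, -0.9659); from cell (1,1)
  next x-line at t=1.8932, next y-line at t=0.5798; Δt_x=3.8637, Δt_y=1.0353
    y: enter (1,0) at t=0.5798 ← occupied
  → r_7 = 0.5798

ranges = [2.1637, 4.0530, 1.4908, 0.9800, 0.5073, 0.5658, 0.5798]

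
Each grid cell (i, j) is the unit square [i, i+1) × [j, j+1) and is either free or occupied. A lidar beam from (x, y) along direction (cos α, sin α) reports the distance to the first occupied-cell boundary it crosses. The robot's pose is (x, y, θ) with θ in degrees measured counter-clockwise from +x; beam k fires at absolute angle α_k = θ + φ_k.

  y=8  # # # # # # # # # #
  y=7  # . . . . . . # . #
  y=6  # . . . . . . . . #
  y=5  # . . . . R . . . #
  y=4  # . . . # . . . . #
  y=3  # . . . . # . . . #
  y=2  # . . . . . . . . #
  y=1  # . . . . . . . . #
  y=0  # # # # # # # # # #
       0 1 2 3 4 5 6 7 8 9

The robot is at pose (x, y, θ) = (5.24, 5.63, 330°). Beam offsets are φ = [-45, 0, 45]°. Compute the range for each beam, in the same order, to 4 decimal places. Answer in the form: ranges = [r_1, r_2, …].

ranges = [1.6875, 4.3417, 3.8926]

beam 1: φ=-45°, α=285°
  direction (0.2588, -0.9659); cell (5,5); t to first gridline: x 2.9364, y 0.6522 (then +3.8637 / +1.0353)
    (5,4) via y @ 0.6522
    (5,3) via y @ 1.6875  # hit
  → r_1 = 1.6875
beam 2: φ=0°, α=330°
  direction (0.8660, -0.5000); cell (5,5); t to first gridline: x 0.8776, y 1.2600 (then +1.1547 / +2.0000)
    (6,5) via x @ 0.8776
    (6,4) via y @ 1.2600
    (7,4) via x @ 2.0323
    (8,4) via x @ 3.1870
    (8,3) via y @ 3.2600
    (9,3) via x @ 4.3417  # hit
  → r_2 = 4.3417
beam 3: φ=45°, α=15°
  direction (0.9659, 0.2588); cell (5,5); t to first gridline: x 0.7868, y 1.4296 (then +1.0353 / +3.8637)
    (6,5) via x @ 0.7868
    (6,6) via y @ 1.4296
    (7,6) via x @ 1.8221
    (8,6) via x @ 2.8574
    (9,6) via x @ 3.8926  # hit
  → r_3 = 3.8926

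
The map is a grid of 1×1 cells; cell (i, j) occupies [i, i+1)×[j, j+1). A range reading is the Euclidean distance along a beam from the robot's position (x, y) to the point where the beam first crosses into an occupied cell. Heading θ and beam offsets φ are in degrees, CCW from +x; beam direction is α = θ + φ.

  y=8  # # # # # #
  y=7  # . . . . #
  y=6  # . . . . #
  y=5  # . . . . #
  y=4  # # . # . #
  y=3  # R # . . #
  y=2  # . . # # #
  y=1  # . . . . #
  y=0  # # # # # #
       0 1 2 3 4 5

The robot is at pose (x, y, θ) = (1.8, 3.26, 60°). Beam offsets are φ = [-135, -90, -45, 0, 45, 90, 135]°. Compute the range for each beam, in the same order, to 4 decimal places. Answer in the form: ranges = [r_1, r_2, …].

ranges = [2.3397, 0.2309, 0.2071, 0.4000, 0.7661, 0.9238, 0.8282]

beam 1: φ=-135°, α=285°
  d=(0.2588,-0.9659)  start (1,3)  tX=0.7727 tY=0.2692  stride 1/|dx|=3.8637 1/|dy|=1.0353
    cross y-line → (1,2), t=0.2692
    cross x-line → (2,2), t=0.7727
    cross y-line → (2,1), t=1.3044
    cross y-line → (2,0), t=2.3397 (wall)
  → r_1 = 2.3397
beam 2: φ=-90°, α=330°
  d=(0.8660,-0.5000)  start (1,3)  tX=0.2309 tY=0.5200  stride 1/|dx|=1.1547 1/|dy|=2.0000
    cross x-line → (2,3), t=0.2309 (wall)
  → r_2 = 0.2309
beam 3: φ=-45°, α=15°
  d=(0.9659,0.2588)  start (1,3)  tX=0.2071 tY=2.8591  stride 1/|dx|=1.0353 1/|dy|=3.8637
    cross x-line → (2,3), t=0.2071 (wall)
  → r_3 = 0.2071
beam 4: φ=0°, α=60°
  d=(0.5000,0.8660)  start (1,3)  tX=0.4000 tY=0.8545  stride 1/|dx|=2.0000 1/|dy|=1.1547
    cross x-line → (2,3), t=0.4000 (wall)
  → r_4 = 0.4000
beam 5: φ=45°, α=105°
  d=(-0.2588,0.9659)  start (1,3)  tX=3.0910 tY=0.7661  stride 1/|dx|=3.8637 1/|dy|=1.0353
    cross y-line → (1,4), t=0.7661 (wall)
  → r_5 = 0.7661
beam 6: φ=90°, α=150°
  d=(-0.8660,0.5000)  start (1,3)  tX=0.9238 tY=1.4800  stride 1/|dx|=1.1547 1/|dy|=2.0000
    cross x-line → (0,3), t=0.9238 (wall)
  → r_6 = 0.9238
beam 7: φ=135°, α=195°
  d=(-0.9659,-0.2588)  start (1,3)  tX=0.8282 tY=1.0046  stride 1/|dx|=1.0353 1/|dy|=3.8637
    cross x-line → (0,3), t=0.8282 (wall)
  → r_7 = 0.8282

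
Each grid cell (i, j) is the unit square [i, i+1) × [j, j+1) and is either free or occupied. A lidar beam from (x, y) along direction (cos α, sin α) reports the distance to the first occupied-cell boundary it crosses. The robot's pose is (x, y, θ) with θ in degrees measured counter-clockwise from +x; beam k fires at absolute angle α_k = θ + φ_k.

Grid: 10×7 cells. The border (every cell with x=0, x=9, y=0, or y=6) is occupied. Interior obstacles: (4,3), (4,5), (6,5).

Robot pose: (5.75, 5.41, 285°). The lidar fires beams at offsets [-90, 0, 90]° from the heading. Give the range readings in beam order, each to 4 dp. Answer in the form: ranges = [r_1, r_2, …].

ranges = [0.7765, 4.5656, 0.2588]

beam 1: φ=-90°, α=195°
  dir = (cos 195°, sin 195°) = (-0.9659, -0.2588); from cell (5,5)
  next x-line at t=0.7765, next y-line at t=1.5841; Δt_x=1.0353, Δt_y=3.8637
    x: enter (4,5) at t=0.7765 ← occupied
  → r_1 = 0.7765
beam 2: φ=0°, α=285°
  dir = (cos 285°, sin 285°) = (0.2588, -0.9659); from cell (5,5)
  next x-line at t=0.9659, next y-line at t=0.4245; Δt_x=3.8637, Δt_y=1.0353
    y: enter (5,4) at t=0.4245
    x: enter (6,4) at t=0.9659
    y: enter (6,3) at t=1.4597
    y: enter (6,2) at t=2.4950
    y: enter (6,1) at t=3.5303
    y: enter (6,0) at t=4.5656 ← occupied
  → r_2 = 4.5656
beam 3: φ=90°, α=15°
  dir = (cos 15°, sin 15°) = (0.9659, 0.2588); from cell (5,5)
  next x-line at t=0.2588, next y-line at t=2.2796; Δt_x=1.0353, Δt_y=3.8637
    x: enter (6,5) at t=0.2588 ← occupied
  → r_3 = 0.2588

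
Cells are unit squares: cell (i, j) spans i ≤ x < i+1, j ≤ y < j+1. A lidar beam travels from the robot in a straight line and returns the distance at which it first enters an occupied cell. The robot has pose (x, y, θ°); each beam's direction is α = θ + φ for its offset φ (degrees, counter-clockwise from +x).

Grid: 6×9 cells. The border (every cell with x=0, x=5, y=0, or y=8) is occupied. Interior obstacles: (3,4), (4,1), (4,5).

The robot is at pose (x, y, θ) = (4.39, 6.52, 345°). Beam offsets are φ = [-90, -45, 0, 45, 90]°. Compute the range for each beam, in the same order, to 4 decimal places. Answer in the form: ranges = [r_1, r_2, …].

beam 1: φ=-90°, α=255°
  dir = (cos 255°, sin 255°) = (-0.2588, -0.9659); from cell (4,6)
  next x-line at t=1.5068, next y-line at t=0.5383; Δt_x=3.8637, Δt_y=1.0353
    y: enter (4,5) at t=0.5383 ← occupied
  → r_1 = 0.5383
beam 2: φ=-45°, α=300°
  dir = (cos 300°, sin 300°) = (0.5000, -0.8660); from cell (4,6)
  next x-line at t=1.2200, next y-line at t=0.6004; Δt_x=2.0000, Δt_y=1.1547
    y: enter (4,5) at t=0.6004 ← occupied
  → r_2 = 0.6004
beam 3: φ=0°, α=345°
  dir = (cos 345°, sin 345°) = (0.9659, -0.2588); from cell (4,6)
  next x-line at t=0.6315, next y-line at t=2.0091; Δt_x=1.0353, Δt_y=3.8637
    x: enter (5,6) at t=0.6315 ← occupied
  → r_3 = 0.6315
beam 4: φ=45°, α=30°
  dir = (cos 30°, sin 30°) = (0.8660, 0.5000); from cell (4,6)
  next x-line at t=0.7044, next y-line at t=0.9600; Δt_x=1.1547, Δt_y=2.0000
    x: enter (5,6) at t=0.7044 ← occupied
  → r_4 = 0.7044
beam 5: φ=90°, α=75°
  dir = (cos 75°, sin 75°) = (0.2588, 0.9659); from cell (4,6)
  next x-line at t=2.3569, next y-line at t=0.4969; Δt_x=3.8637, Δt_y=1.0353
    y: enter (4,7) at t=0.4969
    y: enter (4,8) at t=1.5322 ← occupied
  → r_5 = 1.5322

ranges = [0.5383, 0.6004, 0.6315, 0.7044, 1.5322]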